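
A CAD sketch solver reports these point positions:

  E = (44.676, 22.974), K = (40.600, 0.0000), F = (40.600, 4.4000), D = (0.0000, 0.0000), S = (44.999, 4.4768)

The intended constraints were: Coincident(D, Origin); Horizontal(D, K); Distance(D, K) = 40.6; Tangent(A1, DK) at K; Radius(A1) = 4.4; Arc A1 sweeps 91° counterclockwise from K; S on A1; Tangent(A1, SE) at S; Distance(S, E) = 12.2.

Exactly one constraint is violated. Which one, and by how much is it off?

Distance(S, E) = 12.2 — off by 6.30.

D = (0.00, 0.00) ✓; D.y = 0.00, K.y = 0.00 ✓; |DK| = 40.60 ✓; ∠(FK, KD) = 90.00° ✓; |FK| = 4.400 ✓; bearing(F→S) − bearing(F→K) = 91.00° ✓; |FS| = 4.400 ✓; ∠(FS, SE) = 90.00° ✓; |SE| = 18.50 ✗.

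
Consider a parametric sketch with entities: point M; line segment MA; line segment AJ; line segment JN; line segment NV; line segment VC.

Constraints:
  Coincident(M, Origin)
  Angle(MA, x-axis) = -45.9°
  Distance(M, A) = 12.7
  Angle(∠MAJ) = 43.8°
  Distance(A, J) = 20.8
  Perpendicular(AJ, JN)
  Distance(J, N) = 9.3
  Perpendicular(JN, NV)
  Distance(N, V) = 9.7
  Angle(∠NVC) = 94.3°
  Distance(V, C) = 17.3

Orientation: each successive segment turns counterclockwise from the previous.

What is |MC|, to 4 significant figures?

16.75

M is at the origin; MA runs at -45.9° with length 12.7, so A = (8.838, -9.120). ∠MAJ = 43.8° gives AJ at 90.30° from the x-axis; with |AJ| = 20.8, J = (8.729, 11.68). AJ is perpendicular to JN, so JN runs at -179.7°; with |JN| = 9.3, N = (-0.5707, 11.63). JN is perpendicular to NV, so NV runs at -89.70°; with |NV| = 9.7, V = (-0.5199, 1.931). ∠NVC = 94.3° gives VC at -4.000° from the x-axis; with |VC| = 17.3, C = (16.74, 0.7242). Then |MC| = |C − M| = 16.75.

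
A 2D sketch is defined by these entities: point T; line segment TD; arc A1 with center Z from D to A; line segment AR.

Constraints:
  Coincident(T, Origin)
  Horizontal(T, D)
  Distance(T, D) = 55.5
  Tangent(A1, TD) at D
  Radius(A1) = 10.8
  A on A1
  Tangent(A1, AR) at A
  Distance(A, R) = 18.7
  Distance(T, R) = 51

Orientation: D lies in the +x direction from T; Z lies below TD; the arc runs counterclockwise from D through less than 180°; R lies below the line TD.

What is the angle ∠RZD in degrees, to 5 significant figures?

143.20°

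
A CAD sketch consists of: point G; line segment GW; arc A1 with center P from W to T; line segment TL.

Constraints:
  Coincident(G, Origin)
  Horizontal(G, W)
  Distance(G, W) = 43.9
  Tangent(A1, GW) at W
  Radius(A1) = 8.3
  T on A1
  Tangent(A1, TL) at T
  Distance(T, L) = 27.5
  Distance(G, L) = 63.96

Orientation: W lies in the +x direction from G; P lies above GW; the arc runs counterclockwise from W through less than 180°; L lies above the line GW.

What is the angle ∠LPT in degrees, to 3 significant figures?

73.2°

Checks: ∠(PW, WG) = 90.00° ✓; |PT| = 8.300 ✓; ∠(PT, TL) = 90.00° ✓; |TL| = 27.50 ✓; |GL| = 63.96 ✓.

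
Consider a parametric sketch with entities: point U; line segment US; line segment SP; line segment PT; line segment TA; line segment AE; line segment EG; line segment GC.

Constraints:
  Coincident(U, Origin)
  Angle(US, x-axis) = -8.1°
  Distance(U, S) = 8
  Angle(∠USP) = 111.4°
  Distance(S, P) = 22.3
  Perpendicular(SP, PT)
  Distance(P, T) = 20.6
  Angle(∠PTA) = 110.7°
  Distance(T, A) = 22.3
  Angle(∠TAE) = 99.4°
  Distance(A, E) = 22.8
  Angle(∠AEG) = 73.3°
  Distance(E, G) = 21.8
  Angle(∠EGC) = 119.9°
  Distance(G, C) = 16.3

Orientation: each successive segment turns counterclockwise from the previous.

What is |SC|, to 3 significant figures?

27.3

U is at the origin; US runs at -8.1° with length 8.0, so S = (7.92, -1.13). ∠USP = 111.4° gives SP at 60.5° from the x-axis; with |SP| = 22.3, P = (18.9, 18.3). SP is perpendicular to PT, so PT runs at 150°; with |PT| = 20.6, T = (0.972, 28.4). ∠PTA = 110.7° gives TA at -140° from the x-axis; with |TA| = 22.3, A = (-16.2, 14.2). ∠TAE = 99.4° gives AE at -59.6° from the x-axis; with |AE| = 22.8, E = (-4.62, -5.51). ∠AEG = 73.3° gives EG at 47.1° from the x-axis; with |EG| = 21.8, G = (10.2, 10.5). ∠EGC = 119.9° gives GC at 107° from the x-axis; with |GC| = 16.3, C = (5.40, 26.0). Then |SC| = |C − S| = 27.3.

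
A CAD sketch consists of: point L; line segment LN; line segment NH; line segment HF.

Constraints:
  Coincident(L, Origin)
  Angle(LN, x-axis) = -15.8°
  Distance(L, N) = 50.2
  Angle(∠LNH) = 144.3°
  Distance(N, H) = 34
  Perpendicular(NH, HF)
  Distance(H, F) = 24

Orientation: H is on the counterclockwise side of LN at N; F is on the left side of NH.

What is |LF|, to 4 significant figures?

74.95

L is at the origin; LN runs at -15.8° with length 50.2, so N = 50.2·(cos -15.8°, sin -15.8°) = (48.30, -13.67). ∠LNH = 144.3°, so NH runs at -15.8° + (180° − 144.3°) = 19.90° from the x-axis; with |NH| = 34.0, H = N + 34.0·(cos 19.90°, sin 19.90°) = (80.27, -2.096). NH ⟂ HF; with |HF| = 24.0 on the left of NH, F = H + 24.0·(-0.3404, 0.9403) = (72.10, 20.47). Then |LF| = |F − L| = 74.95.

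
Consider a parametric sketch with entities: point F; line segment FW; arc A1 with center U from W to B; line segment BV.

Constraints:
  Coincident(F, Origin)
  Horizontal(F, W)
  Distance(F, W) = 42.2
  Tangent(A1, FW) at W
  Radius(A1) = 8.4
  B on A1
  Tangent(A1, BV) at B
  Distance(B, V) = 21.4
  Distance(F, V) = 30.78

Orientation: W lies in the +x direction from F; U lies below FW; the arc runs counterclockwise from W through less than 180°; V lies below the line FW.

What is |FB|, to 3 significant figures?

35.6

Checks: |UB| = 8.400 ✓; ∠(UB, BV) = 90.00° ✓; |BV| = 21.40 ✓; |FV| = 30.78 ✓.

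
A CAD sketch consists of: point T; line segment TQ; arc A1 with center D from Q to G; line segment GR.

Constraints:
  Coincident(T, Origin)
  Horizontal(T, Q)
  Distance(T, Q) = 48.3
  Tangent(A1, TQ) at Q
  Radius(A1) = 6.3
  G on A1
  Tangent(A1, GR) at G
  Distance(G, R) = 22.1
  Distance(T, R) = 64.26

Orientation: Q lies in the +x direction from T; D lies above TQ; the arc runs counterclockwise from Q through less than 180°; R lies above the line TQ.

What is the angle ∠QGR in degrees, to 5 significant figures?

139.97°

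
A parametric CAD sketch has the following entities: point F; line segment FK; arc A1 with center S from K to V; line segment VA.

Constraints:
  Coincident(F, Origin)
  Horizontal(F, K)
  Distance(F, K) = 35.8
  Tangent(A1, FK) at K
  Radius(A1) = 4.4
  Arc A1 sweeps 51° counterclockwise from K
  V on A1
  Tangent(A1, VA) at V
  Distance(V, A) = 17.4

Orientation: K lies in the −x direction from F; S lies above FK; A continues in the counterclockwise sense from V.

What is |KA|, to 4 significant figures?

20.88

F is at the origin; FK is horizontal with |FK| = 35.8 and K on the −x side, so K = (-35.80, 0.000). The tangent condition forces SK to be normal to FK, so S = K + (0, 4.4) = (-35.80, 4.400). On A1, K sits at bearing -90° from S; a 51° counterclockwise sweep puts V at bearing -39°, so V = S + 4.4·(cos -39°, sin -39°) = (-32.38, 1.631). The tangent condition forces SV to be normal to VA, so VA runs along (−sin -39°, cos -39°); with |VA| = 17.4, A = (-21.43, 15.15). Then |KA| = |A − K| = 20.88.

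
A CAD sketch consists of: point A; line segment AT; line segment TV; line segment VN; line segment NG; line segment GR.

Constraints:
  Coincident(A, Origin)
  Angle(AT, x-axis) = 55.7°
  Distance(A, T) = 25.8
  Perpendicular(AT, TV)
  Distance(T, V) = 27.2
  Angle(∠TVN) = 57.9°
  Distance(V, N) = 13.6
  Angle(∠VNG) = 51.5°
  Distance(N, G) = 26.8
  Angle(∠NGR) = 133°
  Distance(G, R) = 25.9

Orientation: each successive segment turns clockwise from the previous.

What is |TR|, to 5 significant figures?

43.358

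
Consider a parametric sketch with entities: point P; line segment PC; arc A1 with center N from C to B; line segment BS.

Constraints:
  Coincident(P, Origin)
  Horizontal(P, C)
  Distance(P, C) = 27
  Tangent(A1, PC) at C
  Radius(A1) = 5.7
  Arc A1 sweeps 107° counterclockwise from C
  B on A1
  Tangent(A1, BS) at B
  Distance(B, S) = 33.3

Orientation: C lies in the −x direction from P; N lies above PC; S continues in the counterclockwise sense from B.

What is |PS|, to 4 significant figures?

50.16

P is at the origin; PC is horizontal with |PC| = 27.0 and C on the −x side, so C = (-27.00, 0.000). Tangency of A1 to PC means the radius NC is perpendicular to PC, so N = C + (0, 5.7) = (-27.00, 5.700). On A1, C sits at bearing -90° from N; a 107° counterclockwise sweep puts B at bearing 17°, so B = N + 5.7·(cos 17°, sin 17°) = (-21.55, 7.367). Since A1 is tangent to BS there, NB ⟂ BS, so BS runs along (−sin 17°, cos 17°); with |BS| = 33.3, S = (-31.29, 39.21). Then |PS| = |S − P| = 50.16.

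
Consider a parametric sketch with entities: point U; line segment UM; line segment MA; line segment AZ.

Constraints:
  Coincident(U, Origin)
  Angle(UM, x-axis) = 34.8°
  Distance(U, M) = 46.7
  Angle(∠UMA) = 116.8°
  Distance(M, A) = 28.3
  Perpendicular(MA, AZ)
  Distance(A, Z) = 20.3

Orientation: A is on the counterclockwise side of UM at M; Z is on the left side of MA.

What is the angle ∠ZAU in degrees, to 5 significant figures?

49.817°

U is at the origin; UM runs at 34.8° with length 46.7, so M = 46.7·(cos 34.8°, sin 34.8°) = (38.348, 26.652). ∠UMA = 116.8°, so MA runs at 34.8° + (180° − 116.8°) = 98.000° from the x-axis; with |MA| = 28.3, A = M + 28.3·(cos 98.000°, sin 98.000°) = (34.409, 54.677). The perpendicularity gives AZ at right angles to MA; with |AZ| = 20.3 on the left of MA, Z = A + 20.3·(-0.99027, -0.13917) = (14.307, 51.852). Then cos ∠ZAU = AZ·AU / (|AZ||AU|), giving 49.817°.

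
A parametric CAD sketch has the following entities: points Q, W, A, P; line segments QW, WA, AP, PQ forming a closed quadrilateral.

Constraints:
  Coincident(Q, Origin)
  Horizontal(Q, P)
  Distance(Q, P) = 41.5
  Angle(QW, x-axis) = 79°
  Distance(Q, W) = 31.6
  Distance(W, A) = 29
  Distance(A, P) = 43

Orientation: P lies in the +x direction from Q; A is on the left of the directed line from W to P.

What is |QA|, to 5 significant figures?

53.395

Checks: QW at 79.00° ✓; |WA| = 29.00 ✓; |AP| = 43.00 ✓.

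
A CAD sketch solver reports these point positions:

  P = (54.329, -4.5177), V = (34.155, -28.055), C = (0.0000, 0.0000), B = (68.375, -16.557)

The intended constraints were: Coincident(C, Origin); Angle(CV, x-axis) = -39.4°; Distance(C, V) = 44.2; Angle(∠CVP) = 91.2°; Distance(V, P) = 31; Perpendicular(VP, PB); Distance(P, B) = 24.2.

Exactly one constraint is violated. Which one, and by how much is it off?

Distance(P, B) = 24.2 — off by 5.70.

C = (0.00, 0.00) ✓; CV at -39.40° ✓; |CV| = 44.20 ✓; ∠CVP = 91.20° ✓; |VP| = 31.00 ✓; ∠(VP, PB) = 90.00° ✓; |PB| = 18.50 ✗.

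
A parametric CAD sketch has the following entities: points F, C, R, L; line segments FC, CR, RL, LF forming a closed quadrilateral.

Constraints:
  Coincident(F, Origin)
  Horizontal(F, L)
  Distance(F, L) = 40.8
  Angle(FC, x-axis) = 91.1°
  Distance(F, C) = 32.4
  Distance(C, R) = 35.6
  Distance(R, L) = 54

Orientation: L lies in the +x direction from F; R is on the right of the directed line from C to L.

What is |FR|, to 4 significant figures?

13.22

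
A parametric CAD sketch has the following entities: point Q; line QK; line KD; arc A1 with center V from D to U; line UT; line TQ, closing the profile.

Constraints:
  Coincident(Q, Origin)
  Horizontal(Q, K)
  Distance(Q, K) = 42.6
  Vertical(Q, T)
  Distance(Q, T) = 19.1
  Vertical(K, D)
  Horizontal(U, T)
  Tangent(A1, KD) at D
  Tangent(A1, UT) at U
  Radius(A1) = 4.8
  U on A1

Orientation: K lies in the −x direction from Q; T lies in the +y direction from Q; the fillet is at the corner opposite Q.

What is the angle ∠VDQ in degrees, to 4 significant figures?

18.56°

Q is at the origin; QK is horizontal with |QK| = 42.6 and K on the −x side, so K = (-42.60, 0.000). QT is vertical with |QT| = 19.1 and T on the +y side, so T = (0.000, 19.10). The virtual corner opposite Q is at (-42.60, 19.10). The tangent condition forces VD to be normal to KD and A1 meets UT tangentially, so VU is at right angles to UT, with radius 4.8, so the center V sits 4.8 in from both sides at V = (-37.80, 14.30). That places the tangent points at D = (-42.60, 14.30) on KD and U = (-37.80, 19.10) on UT. Then cos ∠VDQ = DV·DQ / (|DV||DQ|), giving 18.56°.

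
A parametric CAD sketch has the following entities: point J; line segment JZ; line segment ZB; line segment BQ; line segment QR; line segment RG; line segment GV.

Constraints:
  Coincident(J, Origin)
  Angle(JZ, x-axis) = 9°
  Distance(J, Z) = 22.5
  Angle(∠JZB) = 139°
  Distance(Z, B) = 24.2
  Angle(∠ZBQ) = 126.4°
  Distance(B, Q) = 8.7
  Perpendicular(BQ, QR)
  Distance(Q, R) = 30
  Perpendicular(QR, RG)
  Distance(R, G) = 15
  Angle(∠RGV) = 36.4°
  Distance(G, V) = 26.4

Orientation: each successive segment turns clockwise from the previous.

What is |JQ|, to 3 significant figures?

47.0

J is at the origin; JZ runs at 9.0° with length 22.5, so Z = (22.2, 3.52). ∠JZB = 139.0° gives ZB at -32.0° from the x-axis; with |ZB| = 24.2, B = (42.7, -9.30). ∠ZBQ = 126.4° gives BQ at -85.6° from the x-axis; with |BQ| = 8.7, Q = (43.4, -18.0). Then |JQ| = |Q − J| = 47.0.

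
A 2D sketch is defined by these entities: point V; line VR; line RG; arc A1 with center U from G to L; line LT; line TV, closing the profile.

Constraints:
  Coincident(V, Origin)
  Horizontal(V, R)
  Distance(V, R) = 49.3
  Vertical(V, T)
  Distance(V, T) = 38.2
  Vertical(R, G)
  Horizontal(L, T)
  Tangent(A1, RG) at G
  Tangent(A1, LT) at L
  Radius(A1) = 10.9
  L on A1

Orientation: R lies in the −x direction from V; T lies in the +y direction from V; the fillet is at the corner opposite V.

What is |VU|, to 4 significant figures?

47.12

V is at the origin; VR is horizontal with |VR| = 49.3 and R on the −x side, so R = (-49.30, 0.000). VT is vertical with |VT| = 38.2 and T on the +y side, so T = (0.000, 38.20). The virtual corner opposite V is at (-49.30, 38.20). A1 meets RG tangentially, so UG is at right angles to RG and since A1 is tangent to LT there, UL ⟂ LT, with radius 10.9, so the center U sits 10.9 in from both sides at U = (-38.40, 27.30). Then |VU| = |U − V| = 47.12.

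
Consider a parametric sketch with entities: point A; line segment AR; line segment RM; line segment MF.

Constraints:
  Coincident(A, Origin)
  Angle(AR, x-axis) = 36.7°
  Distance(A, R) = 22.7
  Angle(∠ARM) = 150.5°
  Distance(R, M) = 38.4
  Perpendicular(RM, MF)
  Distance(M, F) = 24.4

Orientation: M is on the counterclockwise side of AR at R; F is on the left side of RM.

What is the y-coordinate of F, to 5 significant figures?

58.547

A is at the origin; AR runs at 36.7° with length 22.7, so R = 22.7·(cos 36.7°, sin 36.7°) = (18.200, 13.566). ∠ARM = 150.5°, so RM runs at 36.7° + (180° − 150.5°) = 66.200° from the x-axis; with |RM| = 38.4, M = R + 38.4·(cos 66.200°, sin 66.200°) = (33.696, 48.701). RM ⟂ MF; with |MF| = 24.4 on the left of RM, F = M + 24.4·(-0.91496, 0.40355) = (11.371, 58.547). So F.y = 58.547.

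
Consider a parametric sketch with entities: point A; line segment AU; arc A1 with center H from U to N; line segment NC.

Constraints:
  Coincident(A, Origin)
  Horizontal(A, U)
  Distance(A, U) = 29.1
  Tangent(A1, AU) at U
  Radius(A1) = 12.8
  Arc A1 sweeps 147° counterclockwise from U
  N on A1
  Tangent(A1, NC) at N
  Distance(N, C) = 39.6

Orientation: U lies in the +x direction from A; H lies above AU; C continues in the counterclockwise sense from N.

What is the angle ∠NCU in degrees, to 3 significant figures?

26.8°

A is at the origin; AU is horizontal with |AU| = 29.1 and U on the +x side, so U = (29.1, 0.00). Since A1 is tangent to AU there, HU ⟂ AU, so H = U + (0, 12.8) = (29.1, 12.8). On A1, U sits at bearing -90° from H; a 147° counterclockwise sweep puts N at bearing 57°, so N = H + 12.8·(cos 57°, sin 57°) = (36.1, 23.5). The tangent condition forces HN to be normal to NC, so NC runs along (−sin 57°, cos 57°); with |NC| = 39.6, C = (2.86, 45.1). Then cos ∠NCU = CN·CU / (|CN||CU|), giving 26.8°.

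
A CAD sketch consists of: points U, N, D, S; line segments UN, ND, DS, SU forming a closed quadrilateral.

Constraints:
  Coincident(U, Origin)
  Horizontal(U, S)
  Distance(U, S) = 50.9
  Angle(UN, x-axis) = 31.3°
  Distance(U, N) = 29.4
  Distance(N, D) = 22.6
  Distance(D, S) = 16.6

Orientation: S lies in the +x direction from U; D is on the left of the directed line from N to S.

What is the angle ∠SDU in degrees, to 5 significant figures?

82.266°

U is at the origin; U and S share the same y with |US| = 50.9 and S in +x, so S = (50.9, 0). UN runs at 31.3° with |UN| = 29.4, so N = (25.121, 15.274). D is determined by |ND| = 22.6 and |DS| = 16.6 together: it lies at the intersection of circle(N, 22.6) and circle(S, 16.6). With |NS| = 29.964, the foot of the radical line on NS is 18.907 from N and the perpendicular offset is √(22.6² − 18.907²) = 12.381. Taking the left-of-NS solution: D = (47.698, 16.288).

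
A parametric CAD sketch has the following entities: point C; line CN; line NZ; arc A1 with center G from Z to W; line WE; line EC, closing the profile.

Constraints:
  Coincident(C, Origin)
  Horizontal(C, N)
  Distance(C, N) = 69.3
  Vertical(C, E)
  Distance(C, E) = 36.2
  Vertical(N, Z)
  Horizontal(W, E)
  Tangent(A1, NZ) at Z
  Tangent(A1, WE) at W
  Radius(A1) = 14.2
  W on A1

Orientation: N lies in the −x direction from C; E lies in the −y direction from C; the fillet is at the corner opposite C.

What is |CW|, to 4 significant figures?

65.93

C is at the origin; CN is horizontal with |CN| = 69.3 and N on the −x side, so N = (-69.30, 0.000). C and E share the same x with |CE| = 36.2 and E on the −y side, so E = (0.000, -36.20). The virtual corner opposite C is at (-69.30, -36.20). A1 meets NZ tangentially, so GZ is at right angles to NZ and A1 meets WE tangentially, so GW is at right angles to WE, with radius 14.2, so the center G sits 14.2 in from both sides at G = (-55.10, -22.00). That places the tangent points at Z = (-69.30, -22.00) on NZ and W = (-55.10, -36.20) on WE. Then |CW| = |W − C| = 65.93.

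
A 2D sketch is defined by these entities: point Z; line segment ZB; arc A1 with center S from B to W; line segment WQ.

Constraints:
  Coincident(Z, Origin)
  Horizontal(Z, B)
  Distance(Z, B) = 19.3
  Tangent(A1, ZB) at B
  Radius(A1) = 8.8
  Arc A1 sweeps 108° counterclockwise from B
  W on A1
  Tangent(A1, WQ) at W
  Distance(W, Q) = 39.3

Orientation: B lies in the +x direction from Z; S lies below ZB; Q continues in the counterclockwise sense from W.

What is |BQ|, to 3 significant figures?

49.0

Z is at the origin; ZB is horizontal with |ZB| = 19.3 and B on the +x side, so B = (19.3, 0.00). A1 meets ZB tangentially, so SB is at right angles to ZB, so S = B + (0, -8.8) = (19.3, -8.80). On A1, B sits at bearing 90° from S; a 108° counterclockwise sweep puts W at bearing 198°, so W = S + 8.8·(cos 198°, sin 198°) = (10.9, -11.5). The tangent condition forces SW to be normal to WQ, so WQ runs along (−sin 198°, cos 198°); with |WQ| = 39.3, Q = (23.1, -48.9). Then |BQ| = |Q − B| = 49.0.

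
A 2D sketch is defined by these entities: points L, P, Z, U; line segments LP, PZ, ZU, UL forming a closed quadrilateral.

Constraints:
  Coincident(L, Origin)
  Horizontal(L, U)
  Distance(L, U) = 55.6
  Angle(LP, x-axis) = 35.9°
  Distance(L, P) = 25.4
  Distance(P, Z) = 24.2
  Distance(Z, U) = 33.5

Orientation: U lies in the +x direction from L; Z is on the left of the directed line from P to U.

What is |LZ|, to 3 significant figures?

49.6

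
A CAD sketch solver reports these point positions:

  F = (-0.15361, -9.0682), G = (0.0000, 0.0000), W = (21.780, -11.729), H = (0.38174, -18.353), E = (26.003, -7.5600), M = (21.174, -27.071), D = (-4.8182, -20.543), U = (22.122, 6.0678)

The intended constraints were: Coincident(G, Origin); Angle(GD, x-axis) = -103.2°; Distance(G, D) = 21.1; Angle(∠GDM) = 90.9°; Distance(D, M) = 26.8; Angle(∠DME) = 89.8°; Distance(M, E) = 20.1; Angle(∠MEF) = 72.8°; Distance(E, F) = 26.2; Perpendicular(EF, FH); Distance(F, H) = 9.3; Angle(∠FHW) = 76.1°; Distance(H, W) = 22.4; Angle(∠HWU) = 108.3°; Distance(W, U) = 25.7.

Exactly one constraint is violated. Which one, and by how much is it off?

Distance(W, U) = 25.7 — off by 7.90.

G = (0.00, 0.00) ✓; GD at -103.2° ✓; |GD| = 21.10 ✓; ∠GDM = 90.90° ✓; |DM| = 26.80 ✓; ∠DME = 89.80° ✓; |ME| = 20.10 ✓; ∠MEF = 72.80° ✓; |EF| = 26.20 ✓; ∠(EF, FH) = 90.00° ✓; |FH| = 9.300 ✓; ∠FHW = 76.10° ✓; |HW| = 22.40 ✓; ∠HWU = 108.3° ✓; |WU| = 17.80 ✗.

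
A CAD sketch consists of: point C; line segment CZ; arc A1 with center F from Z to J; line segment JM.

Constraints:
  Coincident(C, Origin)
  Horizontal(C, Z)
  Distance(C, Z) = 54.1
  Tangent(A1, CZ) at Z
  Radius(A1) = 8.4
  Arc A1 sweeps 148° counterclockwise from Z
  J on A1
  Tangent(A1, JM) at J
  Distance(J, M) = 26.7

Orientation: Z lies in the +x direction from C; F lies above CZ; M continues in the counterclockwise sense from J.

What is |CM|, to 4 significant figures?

46.58

C is at the origin; CZ is horizontal with |CZ| = 54.1 and Z on the +x side, so Z = (54.10, 0.000). Tangency of A1 to CZ means the radius FZ is perpendicular to CZ, so F = Z + (0, 8.4) = (54.10, 8.400). On A1, Z sits at bearing -90° from F; a 148° counterclockwise sweep puts J at bearing 58°, so J = F + 8.4·(cos 58°, sin 58°) = (58.55, 15.52). A1 meets JM tangentially, so FJ is at right angles to JM, so JM runs along (−sin 58°, cos 58°); with |JM| = 26.7, M = (35.91, 29.67). Then |CM| = |M − C| = 46.58.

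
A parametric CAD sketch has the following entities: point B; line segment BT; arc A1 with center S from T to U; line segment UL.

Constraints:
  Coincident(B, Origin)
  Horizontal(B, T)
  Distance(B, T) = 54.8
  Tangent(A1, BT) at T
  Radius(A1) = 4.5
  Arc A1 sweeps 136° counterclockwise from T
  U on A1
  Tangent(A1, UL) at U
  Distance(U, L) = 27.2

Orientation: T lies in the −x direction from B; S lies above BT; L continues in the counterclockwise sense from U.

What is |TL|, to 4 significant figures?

31.30

B is at the origin; B and T share the same y with |BT| = 54.8 and T on the −x side, so T = (-54.80, 0.000). Since A1 is tangent to BT there, ST ⟂ BT, so S = T + (0, 4.5) = (-54.80, 4.500). On A1, T sits at bearing -90° from S; a 136° counterclockwise sweep puts U at bearing 46°, so U = S + 4.5·(cos 46°, sin 46°) = (-51.67, 7.737). A1 meets UL tangentially, so SU is at right angles to UL, so UL runs along (−sin 46°, cos 46°); with |UL| = 27.2, L = (-71.24, 26.63). Then |TL| = |L − T| = 31.30.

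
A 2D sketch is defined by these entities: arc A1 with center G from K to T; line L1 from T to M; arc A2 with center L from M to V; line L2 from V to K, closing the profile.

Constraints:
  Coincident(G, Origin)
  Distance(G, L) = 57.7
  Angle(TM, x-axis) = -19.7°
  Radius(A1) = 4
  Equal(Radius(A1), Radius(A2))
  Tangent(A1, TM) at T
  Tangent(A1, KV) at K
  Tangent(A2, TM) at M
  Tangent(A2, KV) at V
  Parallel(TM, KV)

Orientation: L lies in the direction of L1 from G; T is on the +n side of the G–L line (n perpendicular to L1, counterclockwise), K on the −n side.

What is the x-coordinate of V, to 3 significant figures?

53.0

Tangency of A1 to both parallel lines with radius 4.0 puts T and K at G ± 4.0·n: T = (1.35, 3.77), K = (-1.35, -3.77). Equal radii place M and V the same way about L: M = L + 4.0·n = (55.7, -15.7), V = L − 4.0·n = (53.0, -23.2). So V.x = 53.0.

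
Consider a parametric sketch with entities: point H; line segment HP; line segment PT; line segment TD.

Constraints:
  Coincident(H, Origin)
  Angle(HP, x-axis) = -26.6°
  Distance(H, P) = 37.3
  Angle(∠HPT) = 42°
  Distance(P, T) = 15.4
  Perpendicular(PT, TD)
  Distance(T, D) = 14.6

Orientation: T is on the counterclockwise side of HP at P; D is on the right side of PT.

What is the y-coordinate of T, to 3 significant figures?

-2.36

H is at the origin; HP runs at -26.6° with length 37.3, so P = 37.3·(cos -26.6°, sin -26.6°) = (33.4, -16.7). ∠HPT = 42.0°, so PT runs at -26.6° + (180° − 42.0°) = 111° from the x-axis; with |PT| = 15.4, T = P + 15.4·(cos 111°, sin 111°) = (27.7, -2.36). So T.y = -2.36.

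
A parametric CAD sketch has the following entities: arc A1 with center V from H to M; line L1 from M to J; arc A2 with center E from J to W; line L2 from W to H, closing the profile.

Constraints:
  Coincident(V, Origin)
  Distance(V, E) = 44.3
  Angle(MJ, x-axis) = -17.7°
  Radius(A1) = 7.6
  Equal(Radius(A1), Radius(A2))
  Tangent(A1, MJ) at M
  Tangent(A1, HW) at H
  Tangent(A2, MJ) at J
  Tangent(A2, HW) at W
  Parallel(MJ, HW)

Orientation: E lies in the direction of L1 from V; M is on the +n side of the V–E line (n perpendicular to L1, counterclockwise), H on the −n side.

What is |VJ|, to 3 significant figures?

44.9

The slot axis is L1's direction at -17.7°, so u = (cos -17.7°, sin -17.7°) = (0.953, -0.304) and n = (−sin -17.7°, cos -17.7°) = (0.304, 0.953). V is at the origin and E lies 44.3 along u from V, so E = 44.3·u = (42.2, -13.5). Tangency of A1 to both parallel lines with radius 7.6 puts M and H at V ± 7.6·n: M = (2.31, 7.24), H = (-2.31, -7.24). Equal radii place J and W the same way about E: J = E + 7.6·n = (44.5, -6.23), W = E − 7.6·n = (39.9, -20.7). Then |VJ| = |J − V| = 44.9.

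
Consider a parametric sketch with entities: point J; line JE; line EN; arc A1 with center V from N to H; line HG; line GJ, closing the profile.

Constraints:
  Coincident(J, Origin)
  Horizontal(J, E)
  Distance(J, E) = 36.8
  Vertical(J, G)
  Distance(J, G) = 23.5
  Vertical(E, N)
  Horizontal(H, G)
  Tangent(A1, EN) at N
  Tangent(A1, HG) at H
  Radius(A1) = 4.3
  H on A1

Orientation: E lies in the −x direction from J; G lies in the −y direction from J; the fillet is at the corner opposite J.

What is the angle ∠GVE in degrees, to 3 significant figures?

110°

J is at the origin; JE is horizontal with |JE| = 36.8 and E on the −x side, so E = (-36.8, 0.00). JG is vertical with |JG| = 23.5 and G on the −y side, so G = (0.00, -23.5). The virtual corner opposite J is at (-36.8, -23.5). Tangency of A1 to EN means the radius VN is perpendicular to EN and tangency of A1 to HG means the radius VH is perpendicular to HG, with radius 4.3, so the center V sits 4.3 in from both sides at V = (-32.5, -19.2). Then cos ∠GVE = VG·VE / (|VG||VE|), giving 110°.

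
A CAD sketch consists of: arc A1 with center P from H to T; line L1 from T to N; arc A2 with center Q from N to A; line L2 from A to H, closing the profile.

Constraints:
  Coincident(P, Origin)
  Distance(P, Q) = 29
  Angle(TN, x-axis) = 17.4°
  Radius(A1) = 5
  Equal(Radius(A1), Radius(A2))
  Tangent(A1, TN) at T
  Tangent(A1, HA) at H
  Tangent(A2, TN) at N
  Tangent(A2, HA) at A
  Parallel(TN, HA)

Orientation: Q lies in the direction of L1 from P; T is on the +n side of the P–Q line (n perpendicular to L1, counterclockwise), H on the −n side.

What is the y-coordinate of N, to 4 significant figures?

13.44

The slot axis is L1's direction at 17.4°, so u = (cos 17.4°, sin 17.4°) = (0.9542, 0.2990) and n = (−sin 17.4°, cos 17.4°) = (-0.2990, 0.9542). P is at the origin and Q lies 29.0 along u from P, so Q = 29.0·u = (27.67, 8.672). Tangency of A1 to both parallel lines with radius 5.0 puts T and H at P ± 5.0·n: T = (-1.495, 4.771), H = (1.495, -4.771). Equal radii place N and A the same way about Q: N = Q + 5.0·n = (26.18, 13.44), A = Q − 5.0·n = (29.17, 3.901). So N.y = 13.44.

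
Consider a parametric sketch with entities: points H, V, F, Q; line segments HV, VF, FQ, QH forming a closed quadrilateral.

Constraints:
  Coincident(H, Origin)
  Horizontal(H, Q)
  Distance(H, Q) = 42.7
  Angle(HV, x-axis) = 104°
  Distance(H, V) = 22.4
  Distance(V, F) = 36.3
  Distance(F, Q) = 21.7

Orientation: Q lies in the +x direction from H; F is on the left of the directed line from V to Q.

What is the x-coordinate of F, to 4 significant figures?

30.70

H is at the origin; HQ is horizontal with |HQ| = 42.7 and Q in +x, so Q = (42.7, 0). HV runs at 104.0° with |HV| = 22.4, so V = (-5.419, 21.73). F is determined by |VF| = 36.3 and |FQ| = 21.7 together: it lies at the intersection of circle(V, 36.3) and circle(Q, 21.7). With |VQ| = 52.80, the foot of the radical line on VQ is 34.42 from V and the perpendicular offset is √(36.3² − 34.42²) = 11.53. Taking the left-of-VQ solution: F = (30.70, 18.08).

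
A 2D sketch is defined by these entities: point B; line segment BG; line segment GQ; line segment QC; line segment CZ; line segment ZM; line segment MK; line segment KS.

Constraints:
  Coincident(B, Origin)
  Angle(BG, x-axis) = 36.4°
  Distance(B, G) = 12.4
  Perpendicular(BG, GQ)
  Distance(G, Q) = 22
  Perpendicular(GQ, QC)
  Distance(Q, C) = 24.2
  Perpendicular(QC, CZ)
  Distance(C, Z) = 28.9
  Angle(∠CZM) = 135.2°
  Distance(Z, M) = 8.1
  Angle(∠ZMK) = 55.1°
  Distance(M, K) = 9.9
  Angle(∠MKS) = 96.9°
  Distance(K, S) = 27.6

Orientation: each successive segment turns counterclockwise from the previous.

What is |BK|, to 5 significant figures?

5.2090

B is at the origin; BG runs at 36.4° with length 12.4, so G = (9.9807, 7.3584). BG is perpendicular to GQ, so GQ runs at 126.40°; with |GQ| = 22.0, Q = (-3.0745, 25.066). GQ ⟂ QC, so QC runs at -143.60°; with |QC| = 24.2, C = (-22.553, 10.705). The perpendicularity gives CZ at right angles to QC, so CZ runs at -53.600°; with |CZ| = 28.9, Z = (-5.4032, -12.556). ∠CZM = 135.2° gives ZM at -8.8000° from the x-axis; with |ZM| = 8.1, M = (2.6015, -13.795). ∠ZMK = 55.1° gives MK at 116.10° from the x-axis; with |MK| = 9.9, K = (-1.7539, -4.9048). Then |BK| = |K − B| = 5.2090.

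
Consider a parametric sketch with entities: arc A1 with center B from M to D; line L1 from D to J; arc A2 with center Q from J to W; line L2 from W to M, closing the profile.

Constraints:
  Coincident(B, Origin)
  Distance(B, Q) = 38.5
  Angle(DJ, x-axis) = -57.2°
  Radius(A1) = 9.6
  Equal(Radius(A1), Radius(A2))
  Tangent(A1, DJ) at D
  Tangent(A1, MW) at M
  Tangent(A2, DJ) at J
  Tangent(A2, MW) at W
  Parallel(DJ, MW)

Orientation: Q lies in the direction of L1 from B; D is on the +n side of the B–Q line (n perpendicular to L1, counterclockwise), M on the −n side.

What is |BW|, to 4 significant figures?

39.68

Tangency of A1 to both parallel lines with radius 9.6 puts D and M at B ± 9.6·n: D = (8.069, 5.200), M = (-8.069, -5.200). Equal radii place J and W the same way about Q: J = Q + 9.6·n = (28.93, -27.16), W = Q − 9.6·n = (12.79, -37.56). Then |BW| = |W − B| = 39.68.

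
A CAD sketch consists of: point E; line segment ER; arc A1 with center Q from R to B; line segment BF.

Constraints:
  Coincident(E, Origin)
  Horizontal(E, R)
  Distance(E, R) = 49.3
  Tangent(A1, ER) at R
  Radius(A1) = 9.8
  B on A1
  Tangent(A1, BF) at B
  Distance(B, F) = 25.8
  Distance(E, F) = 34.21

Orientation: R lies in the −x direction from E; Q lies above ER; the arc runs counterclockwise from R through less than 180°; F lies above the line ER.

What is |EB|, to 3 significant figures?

42.0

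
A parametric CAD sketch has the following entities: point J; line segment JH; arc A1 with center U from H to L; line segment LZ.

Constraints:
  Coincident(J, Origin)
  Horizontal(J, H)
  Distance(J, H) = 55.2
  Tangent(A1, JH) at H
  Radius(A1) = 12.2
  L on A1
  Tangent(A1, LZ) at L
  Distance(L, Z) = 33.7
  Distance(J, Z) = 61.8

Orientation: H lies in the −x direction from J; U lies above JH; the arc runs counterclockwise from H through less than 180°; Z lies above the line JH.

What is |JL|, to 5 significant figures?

44.592

J is at the origin; JH is horizontal with |JH| = 55.2 and H on the −x side, so H = (-55.200, 0.0000). Since A1 is tangent to JH there, UH ⟂ JH, so U = H + (0, 12.2) = (-55.200, 12.200). Since UL ⟂ LZ (tangency), |UZ| = √(12.2² + 33.7²) = 35.840 regardless of where L sits on A1. So Z lies on both circle(J, 61.8) and circle(U, 35.840); the above-JH intersection is Z = (-41.859, 45.465). L is the foot of the tangent from Z: L = (-43.007, 11.784).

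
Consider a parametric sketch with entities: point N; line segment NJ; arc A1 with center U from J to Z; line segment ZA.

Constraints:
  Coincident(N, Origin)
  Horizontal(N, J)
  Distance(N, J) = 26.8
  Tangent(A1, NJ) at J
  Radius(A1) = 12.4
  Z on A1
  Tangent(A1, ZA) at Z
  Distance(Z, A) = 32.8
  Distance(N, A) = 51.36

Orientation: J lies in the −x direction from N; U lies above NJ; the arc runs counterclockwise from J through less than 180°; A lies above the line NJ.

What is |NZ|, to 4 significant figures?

20.76

N is at the origin; N and J share the same y with |NJ| = 26.8 and J on the −x side, so J = (-26.80, 0.000). Since A1 is tangent to NJ there, UJ ⟂ NJ, so U = J + (0, 12.4) = (-26.80, 12.40). Since UZ ⟂ ZA (tangency), |UA| = √(12.4² + 32.8²) = 35.07 regardless of where Z sits on A1. So A lies on both circle(N, 51.36) and circle(U, 35.07); the above-NJ intersection is A = (-20.82, 46.95). Z is the foot of the tangent from A: Z = (-14.62, 14.74).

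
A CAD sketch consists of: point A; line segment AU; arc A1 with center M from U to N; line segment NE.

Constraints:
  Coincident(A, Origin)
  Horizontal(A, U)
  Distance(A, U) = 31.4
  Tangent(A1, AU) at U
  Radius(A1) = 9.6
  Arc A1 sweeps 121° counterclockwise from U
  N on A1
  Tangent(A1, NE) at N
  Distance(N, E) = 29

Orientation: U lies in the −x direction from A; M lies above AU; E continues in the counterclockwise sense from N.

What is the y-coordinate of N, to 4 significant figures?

14.54

A is at the origin; AU is horizontal with |AU| = 31.4 and U on the −x side, so U = (-31.40, 0.000). A1 meets AU tangentially, so MU is at right angles to AU, so M = U + (0, 9.6) = (-31.40, 9.600). On A1, U sits at bearing -90° from M; a 121° counterclockwise sweep puts N at bearing 31°, so N = M + 9.6·(cos 31°, sin 31°) = (-23.17, 14.54). So N.y = 14.54.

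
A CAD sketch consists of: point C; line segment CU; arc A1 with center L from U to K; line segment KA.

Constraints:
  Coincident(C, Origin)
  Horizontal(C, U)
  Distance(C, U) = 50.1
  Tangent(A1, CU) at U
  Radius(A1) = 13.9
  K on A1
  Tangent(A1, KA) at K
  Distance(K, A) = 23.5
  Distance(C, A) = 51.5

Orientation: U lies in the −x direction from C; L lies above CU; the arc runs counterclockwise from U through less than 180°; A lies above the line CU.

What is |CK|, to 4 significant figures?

38.68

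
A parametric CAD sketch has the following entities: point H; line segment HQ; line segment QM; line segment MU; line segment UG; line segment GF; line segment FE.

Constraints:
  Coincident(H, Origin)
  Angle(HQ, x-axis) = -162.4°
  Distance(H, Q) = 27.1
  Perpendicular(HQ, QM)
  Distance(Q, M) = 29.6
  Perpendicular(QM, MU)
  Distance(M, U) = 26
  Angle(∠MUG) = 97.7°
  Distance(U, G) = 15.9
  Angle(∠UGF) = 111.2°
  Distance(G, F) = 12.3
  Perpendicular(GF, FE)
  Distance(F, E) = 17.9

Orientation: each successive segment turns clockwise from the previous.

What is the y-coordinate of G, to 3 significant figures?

13.5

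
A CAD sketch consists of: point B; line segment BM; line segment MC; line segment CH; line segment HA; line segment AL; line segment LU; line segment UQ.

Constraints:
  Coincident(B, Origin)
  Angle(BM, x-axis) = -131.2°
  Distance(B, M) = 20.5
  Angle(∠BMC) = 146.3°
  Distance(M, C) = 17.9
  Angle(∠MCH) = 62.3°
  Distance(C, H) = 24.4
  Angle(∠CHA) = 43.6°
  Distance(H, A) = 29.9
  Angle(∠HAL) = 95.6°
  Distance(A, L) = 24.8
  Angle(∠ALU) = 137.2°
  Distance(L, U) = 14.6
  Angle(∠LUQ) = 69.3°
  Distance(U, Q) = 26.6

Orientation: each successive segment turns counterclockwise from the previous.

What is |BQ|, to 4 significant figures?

34.39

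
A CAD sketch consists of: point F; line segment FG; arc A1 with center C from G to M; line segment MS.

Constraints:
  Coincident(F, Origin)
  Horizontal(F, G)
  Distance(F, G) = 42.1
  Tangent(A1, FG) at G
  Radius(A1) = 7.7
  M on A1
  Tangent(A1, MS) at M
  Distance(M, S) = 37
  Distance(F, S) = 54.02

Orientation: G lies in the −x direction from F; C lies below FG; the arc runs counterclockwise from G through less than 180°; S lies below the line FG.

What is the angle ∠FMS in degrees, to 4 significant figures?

74.87°

F is at the origin; FG is horizontal with |FG| = 42.1 and G on the −x side, so G = (-42.10, 0.000). Since A1 is tangent to FG there, CG ⟂ FG, so C = G + (0, -7.7) = (-42.10, -7.700). Since CM ⟂ MS (tangency), |CS| = √(7.7² + 37.0²) = 37.79 regardless of where M sits on A1. So S lies on both circle(F, 54.02) and circle(C, 37.79); the below-FG intersection is S = (-31.41, -43.95). M is the foot of the tangent from S: M = (-48.89, -11.34).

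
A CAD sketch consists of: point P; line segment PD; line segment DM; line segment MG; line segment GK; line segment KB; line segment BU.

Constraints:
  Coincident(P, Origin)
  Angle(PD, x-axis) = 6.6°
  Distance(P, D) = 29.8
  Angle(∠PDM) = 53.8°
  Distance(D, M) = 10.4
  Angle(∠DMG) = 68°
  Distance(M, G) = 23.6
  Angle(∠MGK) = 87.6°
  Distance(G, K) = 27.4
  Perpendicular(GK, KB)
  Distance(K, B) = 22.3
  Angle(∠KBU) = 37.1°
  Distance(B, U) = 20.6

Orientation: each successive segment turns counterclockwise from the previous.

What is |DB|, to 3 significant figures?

17.2

∠MGK = 87.6° gives GK at -22.8° from the x-axis; with |GK| = 27.4, K = (37.7, -20.9). The perpendicularity gives KB at right angles to GK, so KB runs at 67.2°; with |KB| = 22.3, B = (46.4, -0.358). Then |DB| = |B − D| = 17.2.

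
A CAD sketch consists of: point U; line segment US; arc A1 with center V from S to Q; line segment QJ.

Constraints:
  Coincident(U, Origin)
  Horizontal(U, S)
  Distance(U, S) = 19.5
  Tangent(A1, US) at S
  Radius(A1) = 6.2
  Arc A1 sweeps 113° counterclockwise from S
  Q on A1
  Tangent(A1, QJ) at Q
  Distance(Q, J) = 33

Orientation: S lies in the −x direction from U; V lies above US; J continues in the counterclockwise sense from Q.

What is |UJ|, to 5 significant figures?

47.256

On A1, S sits at bearing -90° from V; a 113° counterclockwise sweep puts Q at bearing 23°, so Q = V + 6.2·(cos 23°, sin 23°) = (-13.793, 8.6225). The tangent condition forces VQ to be normal to QJ, so QJ runs along (−sin 23°, cos 23°); with |QJ| = 33.0, J = (-26.687, 38.999). Then |UJ| = |J − U| = 47.256.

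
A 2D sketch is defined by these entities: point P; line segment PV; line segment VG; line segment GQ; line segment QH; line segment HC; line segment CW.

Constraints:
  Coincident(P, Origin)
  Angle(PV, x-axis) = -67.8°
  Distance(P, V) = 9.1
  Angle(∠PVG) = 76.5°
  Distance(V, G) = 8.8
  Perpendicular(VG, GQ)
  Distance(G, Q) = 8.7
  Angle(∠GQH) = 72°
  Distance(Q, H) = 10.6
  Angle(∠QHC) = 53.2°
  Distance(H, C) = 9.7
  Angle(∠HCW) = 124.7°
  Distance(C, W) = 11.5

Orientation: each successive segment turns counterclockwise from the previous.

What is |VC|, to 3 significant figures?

6.65

P is at the origin; PV runs at -67.8° with length 9.1, so V = (3.44, -8.43). ∠PVG = 76.5° gives VG at 35.7° from the x-axis; with |VG| = 8.8, G = (10.6, -3.29). VG ⟂ GQ, so GQ runs at 126°; with |GQ| = 8.7, Q = (5.51, 3.77). ∠GQH = 72.0° gives QH at -126° from the x-axis; with |QH| = 10.6, H = (-0.767, -4.77). ∠QHC = 53.2° gives HC at 0.500° from the x-axis; with |HC| = 9.7, C = (8.93, -4.68). Then |VC| = |C − V| = 6.65.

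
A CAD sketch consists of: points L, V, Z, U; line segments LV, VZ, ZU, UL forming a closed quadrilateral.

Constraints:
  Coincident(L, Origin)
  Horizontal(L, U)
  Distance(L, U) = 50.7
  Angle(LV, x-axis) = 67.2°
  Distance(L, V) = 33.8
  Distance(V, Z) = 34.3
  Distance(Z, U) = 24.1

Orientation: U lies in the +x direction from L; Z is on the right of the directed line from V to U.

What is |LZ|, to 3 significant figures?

26.6

L is at the origin; L and U share the same y with |LU| = 50.7 and U in +x, so U = (50.7, 0). LV runs at 67.2° with |LV| = 33.8, so V = (13.1, 31.2). Z is determined by |VZ| = 34.3 and |ZU| = 24.1 together: it lies at the intersection of circle(V, 34.3) and circle(U, 24.1). With |VU| = 48.8, the foot of the radical line on VU is 30.5 from V and the perpendicular offset is √(34.3² − 30.5²) = 15.7. Taking the right-of-VU solution: Z = (26.6, -0.371).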